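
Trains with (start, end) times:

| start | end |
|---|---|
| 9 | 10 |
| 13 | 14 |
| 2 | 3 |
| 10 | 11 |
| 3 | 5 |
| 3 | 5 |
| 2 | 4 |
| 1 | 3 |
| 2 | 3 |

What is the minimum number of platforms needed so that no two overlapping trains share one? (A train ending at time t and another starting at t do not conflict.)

4

The answer is the maximum number of intervals overlapping at any instant.
Events (time:±→running): 1:+→1 2:+→2 2:+→3 2:+→4 … peak 4.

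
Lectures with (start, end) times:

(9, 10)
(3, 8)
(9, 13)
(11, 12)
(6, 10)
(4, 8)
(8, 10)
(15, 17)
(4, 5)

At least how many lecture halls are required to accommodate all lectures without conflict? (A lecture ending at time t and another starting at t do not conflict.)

4

Events (time:±→running): 3:+→1 4:+→2 4:+→3 5:-→2 6:+→3 8:-→2 8:-→1 8:+→2 9:+→3 9:+→4 … peak 4.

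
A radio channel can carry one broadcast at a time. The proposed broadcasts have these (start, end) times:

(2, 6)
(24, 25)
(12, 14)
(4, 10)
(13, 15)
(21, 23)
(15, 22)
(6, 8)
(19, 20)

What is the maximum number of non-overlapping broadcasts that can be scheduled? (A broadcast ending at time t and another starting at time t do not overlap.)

6

Order by finish time; keep every interval that doesn't clash with the previous kept one.
By end time: (2,6), (6,8), (4,10), (12,14), (13,15), (19,20), (15,22), (21,23), (24,25).
Pick (2,6); next start ≥ 6 → (6,8); next start ≥ 8 → (12,14); next start ≥ 14 → (19,20); next start ≥ 20 → (21,23); next start ≥ 23 → (24,25).
Selected 6 broadcasts.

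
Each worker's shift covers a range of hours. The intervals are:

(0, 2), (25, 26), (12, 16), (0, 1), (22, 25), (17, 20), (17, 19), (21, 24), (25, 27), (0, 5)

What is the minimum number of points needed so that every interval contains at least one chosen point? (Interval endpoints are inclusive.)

By right end: [0,1]  [0,2]  [0,5]  [12,16]  [17,19]  [17,20]  [21,24]  [22,25]  [25,26]  [25,27]
[0,1] uncovered → point at 1; [12,16] uncovered → point at 16; [17,19] uncovered → point at 19; [21,24] uncovered → point at 24; [25,26] uncovered → point at 26.
Points: 1, 16, 19, 24, 26 (5 total).

5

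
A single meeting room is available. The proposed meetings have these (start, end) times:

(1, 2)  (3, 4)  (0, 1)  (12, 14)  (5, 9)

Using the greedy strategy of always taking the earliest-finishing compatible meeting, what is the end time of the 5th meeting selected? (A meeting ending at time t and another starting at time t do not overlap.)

Sort by end time and greedily take each interval whose start is ≥ the last chosen end.
Sorted by end: (0,1)  (1,2)  (3,4)  (5,9)  (12,14)
take (0,1); take (1,2); take (3,4); take (5,9); take (12,14).
Selected: (0,1) (1,2) (3,4) (5,9) (12,14)

14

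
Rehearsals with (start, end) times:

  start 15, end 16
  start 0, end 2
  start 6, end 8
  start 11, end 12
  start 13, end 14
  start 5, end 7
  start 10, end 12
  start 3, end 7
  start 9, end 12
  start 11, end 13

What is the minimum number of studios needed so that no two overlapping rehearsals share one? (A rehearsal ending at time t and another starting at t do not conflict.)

Events (time:±→running): 0:+→1 2:-→0 3:+→1 5:+→2 6:+→3 7:-→2 7:-→1 8:-→0 9:+→1 10:+→2 11:+→3 11:+→4 … peak 4.

4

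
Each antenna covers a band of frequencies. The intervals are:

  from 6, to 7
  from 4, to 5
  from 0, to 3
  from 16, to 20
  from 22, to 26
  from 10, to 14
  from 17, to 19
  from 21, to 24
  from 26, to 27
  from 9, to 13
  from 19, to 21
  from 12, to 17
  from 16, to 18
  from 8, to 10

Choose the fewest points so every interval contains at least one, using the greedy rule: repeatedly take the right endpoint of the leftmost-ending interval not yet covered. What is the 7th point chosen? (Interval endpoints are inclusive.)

By right end: [0,3]  [4,5]  [6,7]  [8,10]  [9,13]  [10,14]  [12,17]  [16,18]  [17,19]  [16,20]  [19,21]  [21,24]  [22,26]  [26,27]
[0,3] uncovered → point at 3; [4,5] uncovered → point at 5; [6,7] uncovered → point at 7; [8,10] uncovered → point at 10; [12,17] uncovered → point at 17; [19,21] uncovered → point at 21; [22,26] uncovered → point at 26.
Points: 3, 5, 7, 10, 17, 21, 26 (7 total).

26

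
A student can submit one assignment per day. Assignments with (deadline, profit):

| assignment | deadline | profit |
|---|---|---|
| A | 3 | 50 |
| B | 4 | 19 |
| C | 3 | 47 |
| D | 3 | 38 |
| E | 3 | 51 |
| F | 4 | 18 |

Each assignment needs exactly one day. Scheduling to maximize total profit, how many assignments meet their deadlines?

Sort by profit descending; place each in the latest free slot ≤ its deadline.
Profit order: E=51 A=50 C=47 D=38 B=19 F=18
Assign: E→slot 3, A→slot 2, C→slot 1, D skipped, B→slot 4, F skipped.
Slots: [1:C] [2:A] [3:E] [4:B]
4 of 6 scheduled.

4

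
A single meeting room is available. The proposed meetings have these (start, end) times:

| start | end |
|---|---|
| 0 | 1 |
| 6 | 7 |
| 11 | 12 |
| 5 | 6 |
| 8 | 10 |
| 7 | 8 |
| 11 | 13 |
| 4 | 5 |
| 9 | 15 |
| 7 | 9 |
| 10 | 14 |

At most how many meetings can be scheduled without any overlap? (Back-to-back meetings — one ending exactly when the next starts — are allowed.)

Greedy by earliest finish: after sorting by end time, pick each interval compatible with the last pick.
Sorted by end: (0,1)  (4,5)  (5,6)  (6,7)  (7,8)  (7,9)  (8,10)  (11,12)  (11,13)  (10,14)  (9,15)
take (0,1); take (4,5); take (5,6); take (6,7); take (7,8); skip (7,9); take (8,10); take (11,12); skip (10,14).
Selected 7 meetings.

7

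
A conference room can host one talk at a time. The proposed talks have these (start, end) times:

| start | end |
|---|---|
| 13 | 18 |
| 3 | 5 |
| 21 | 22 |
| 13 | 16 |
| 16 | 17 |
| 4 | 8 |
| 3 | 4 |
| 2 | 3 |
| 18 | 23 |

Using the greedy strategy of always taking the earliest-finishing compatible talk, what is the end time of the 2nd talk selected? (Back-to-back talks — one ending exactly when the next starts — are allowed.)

Greedy by earliest finish: after sorting by end time, pick each interval compatible with the last pick.
Sorted by end: (2,3)  (3,4)  (3,5)  (4,8)  (13,16)  (16,17)  (13,18)  (21,22)  (18,23)
take (2,3); take (3,4); skip (3,5); take (4,8); take (13,16); take (16,17); take (21,22).
Selected: (2,3) (3,4) (4,8) (13,16) (16,17) (21,22)

4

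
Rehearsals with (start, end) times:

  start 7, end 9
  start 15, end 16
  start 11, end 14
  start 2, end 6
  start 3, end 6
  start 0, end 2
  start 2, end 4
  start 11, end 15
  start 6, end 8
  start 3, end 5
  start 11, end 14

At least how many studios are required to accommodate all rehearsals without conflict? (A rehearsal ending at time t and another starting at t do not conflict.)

4

Count concurrent intervals with a sweep; the peak is the room count.
starts: [0, 2, 2, 3, 3, 6, 7, 11, 11, 11, 15]
ends:   [2, 4, 5, 6, 6, 8, 9, 14, 14, 15, 16]
s0→1 e2→0 s2→1 s2→2 s3→3 s3→4  — peak 4.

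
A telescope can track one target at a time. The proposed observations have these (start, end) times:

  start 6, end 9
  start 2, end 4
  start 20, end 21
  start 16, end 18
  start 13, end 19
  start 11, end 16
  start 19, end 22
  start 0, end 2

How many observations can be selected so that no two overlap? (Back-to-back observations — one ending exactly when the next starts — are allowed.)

6

Order by finish time; keep every interval that doesn't clash with the previous kept one.
By end time: (0,2), (2,4), (6,9), (11,16), (16,18), (13,19), (20,21), (19,22).
Pick (0,2); next start ≥ 2 → (2,4); next start ≥ 4 → (6,9); next start ≥ 9 → (11,16); next start ≥ 16 → (16,18); next start ≥ 18 → (20,21).
Selected 6 observations.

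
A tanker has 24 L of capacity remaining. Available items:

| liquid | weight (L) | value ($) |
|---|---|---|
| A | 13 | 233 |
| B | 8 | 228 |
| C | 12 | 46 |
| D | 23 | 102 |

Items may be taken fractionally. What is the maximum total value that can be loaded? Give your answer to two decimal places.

474.30

Ratios (sorted): B 28.50, A 17.92, D 4.43, C 3.83
take B (8 @ 228); take A (13 @ 233); take 3/23 of D → 13.30. Capacity used 24/24.
Total value = 474.30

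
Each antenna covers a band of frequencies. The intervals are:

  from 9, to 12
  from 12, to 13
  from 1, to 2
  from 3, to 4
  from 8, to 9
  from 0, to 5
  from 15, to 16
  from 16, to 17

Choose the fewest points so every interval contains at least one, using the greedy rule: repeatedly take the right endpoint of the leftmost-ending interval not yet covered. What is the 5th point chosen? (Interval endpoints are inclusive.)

Sort by right endpoint; whenever an interval is uncovered, place a point at its right end.
By right end: [1,2]  [3,4]  [0,5]  [8,9]  [9,12]  [12,13]  [15,16]  [16,17]
[1,2] uncovered → point at 2; [3,4] uncovered → point at 4; [8,9] uncovered → point at 9; [12,13] uncovered → point at 13; [15,16] uncovered → point at 16.
Points: 2, 4, 9, 13, 16 (5 total).

16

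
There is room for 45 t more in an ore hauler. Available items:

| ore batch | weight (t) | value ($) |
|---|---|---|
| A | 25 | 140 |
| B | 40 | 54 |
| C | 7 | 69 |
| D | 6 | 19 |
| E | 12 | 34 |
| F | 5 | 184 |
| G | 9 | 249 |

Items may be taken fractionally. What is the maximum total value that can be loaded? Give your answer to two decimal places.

Sort by value per unit weight and fill in that order.
Ratios (sorted): F 36.80, G 27.67, C 9.86, A 5.60, D 3.17, E 2.83, B 1.35
take F (5 @ 184); take G (9 @ 249); take C (7 @ 69); take 24/25 of A → 134.40. Capacity used 45/45.
Total value = 636.40

636.40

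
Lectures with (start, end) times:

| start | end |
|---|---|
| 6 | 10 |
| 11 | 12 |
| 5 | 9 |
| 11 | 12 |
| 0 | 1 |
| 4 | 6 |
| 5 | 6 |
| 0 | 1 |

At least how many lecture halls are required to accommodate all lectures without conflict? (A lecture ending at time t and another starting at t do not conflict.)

starts: [0, 0, 4, 5, 5, 6, 11, 11]
ends:   [1, 1, 6, 6, 9, 10, 12, 12]
s0→1 s0→2 e1→1 e1→0 s4→1 s5→2 s5→3  — peak 3.

3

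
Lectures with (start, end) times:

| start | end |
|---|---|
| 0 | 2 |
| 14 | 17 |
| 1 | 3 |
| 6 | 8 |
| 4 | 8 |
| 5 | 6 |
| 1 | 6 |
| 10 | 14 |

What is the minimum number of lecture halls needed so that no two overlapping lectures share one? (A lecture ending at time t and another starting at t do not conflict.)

Count concurrent intervals with a sweep; the peak is the room count.
Events (time:±→running): 0:+→1 1:+→2 1:+→3 … peak 3.

3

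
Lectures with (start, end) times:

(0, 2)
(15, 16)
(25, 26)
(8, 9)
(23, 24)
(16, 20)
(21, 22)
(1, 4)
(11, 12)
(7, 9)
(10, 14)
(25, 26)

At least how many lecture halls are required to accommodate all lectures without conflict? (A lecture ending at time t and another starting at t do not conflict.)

starts: [0, 1, 7, 8, 10, 11, 15, 16, 21, 23, 25, 25]
ends:   [2, 4, 9, 9, 12, 14, 16, 20, 22, 24, 26, 26]
s0→1 s1→2  — peak 2.

2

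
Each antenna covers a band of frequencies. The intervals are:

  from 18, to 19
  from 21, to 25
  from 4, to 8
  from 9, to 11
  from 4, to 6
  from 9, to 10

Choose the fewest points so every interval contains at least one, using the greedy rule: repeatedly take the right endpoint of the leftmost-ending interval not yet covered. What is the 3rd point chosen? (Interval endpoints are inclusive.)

19

Process intervals by earliest right end; each time one isn't hit yet, stab at its right endpoint.
Sorted: [4,6] [4,8] [9,10] [9,11] [18,19] [21,25]
{[4,6],[4,8]} hit by 6; {[9,10],[9,11]} hit by 10; {[18,19]} hit by 19; {[21,25]} hit by 25.
Points: 6, 10, 19, 25 (4 total).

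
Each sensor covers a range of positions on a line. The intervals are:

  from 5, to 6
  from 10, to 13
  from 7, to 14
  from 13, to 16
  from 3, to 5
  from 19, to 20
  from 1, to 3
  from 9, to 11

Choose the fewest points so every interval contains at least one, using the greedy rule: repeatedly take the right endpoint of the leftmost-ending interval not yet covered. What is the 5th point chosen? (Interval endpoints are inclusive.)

Sorted: [1,3] [3,5] [5,6] [9,11] [10,13] [7,14] [13,16] [19,20]
{[1,3],[3,5]} hit by 3; {[5,6]} hit by 6; {[9,11],[10,13],[7,14]} hit by 11; {[13,16]} hit by 16; {[19,20]} hit by 20.
Points: 3, 6, 11, 16, 20 (5 total).

20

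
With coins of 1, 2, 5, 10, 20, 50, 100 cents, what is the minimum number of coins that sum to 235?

5

235 = 2×100 + 1×20 + 1×10 + 1×5
Total coins = 2 + 1 + 1 + 1 = 5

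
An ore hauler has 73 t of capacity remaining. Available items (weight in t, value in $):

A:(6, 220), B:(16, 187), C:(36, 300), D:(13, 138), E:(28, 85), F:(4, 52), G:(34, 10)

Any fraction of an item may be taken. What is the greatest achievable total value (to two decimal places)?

880.33

Greedy by value/weight ratio, highest first.
Order: A (220/6=36.67) > F (52/4=13.00) > B (187/16=11.69) > D (138/13=10.62) > C (300/36=8.33) > E (85/28=3.04) > G (10/34=0.29)
Fill: take A (6 @ 220) → take F (4 @ 52) → take B (16 @ 187) → take D (13 @ 138) → take 34/36 of C → 283.33; 73/73 used.
Total value = 880.33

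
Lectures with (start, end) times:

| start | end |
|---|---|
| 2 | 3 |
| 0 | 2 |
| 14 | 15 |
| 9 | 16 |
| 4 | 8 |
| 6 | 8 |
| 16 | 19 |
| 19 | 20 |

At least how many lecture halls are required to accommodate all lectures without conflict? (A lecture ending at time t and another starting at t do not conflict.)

2

Count concurrent intervals with a sweep; the peak is the room count.
Events (time:±→running): 0:+→1 2:-→0 2:+→1 3:-→0 4:+→1 6:+→2 … peak 2.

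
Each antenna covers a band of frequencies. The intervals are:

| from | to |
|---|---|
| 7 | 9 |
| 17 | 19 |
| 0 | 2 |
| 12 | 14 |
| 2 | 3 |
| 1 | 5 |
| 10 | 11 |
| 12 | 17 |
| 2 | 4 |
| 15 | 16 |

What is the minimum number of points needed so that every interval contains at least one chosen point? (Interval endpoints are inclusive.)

Sorted: [0,2] [2,3] [2,4] [1,5] [7,9] [10,11] [12,14] [15,16] [12,17] [17,19]
{[0,2],[2,3],[2,4],[1,5]} hit by 2; {[7,9]} hit by 9; {[10,11]} hit by 11; {[12,14]} hit by 14; {[15,16],[12,17]} hit by 16; {[17,19]} hit by 19.
Points: 2, 9, 11, 14, 16, 19 (6 total).

6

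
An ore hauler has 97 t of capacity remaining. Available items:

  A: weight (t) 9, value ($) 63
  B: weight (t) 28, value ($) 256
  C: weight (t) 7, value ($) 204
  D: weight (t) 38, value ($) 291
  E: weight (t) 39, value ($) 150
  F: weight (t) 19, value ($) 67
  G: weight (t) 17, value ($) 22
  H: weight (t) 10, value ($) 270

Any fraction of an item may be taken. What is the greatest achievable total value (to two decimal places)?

Ratios (sorted): C 29.14, H 27.00, B 9.14, D 7.66, A 7.00, E 3.85, F 3.53, G 1.29
take C (7 @ 204); take H (10 @ 270); take B (28 @ 256); take D (38 @ 291); take A (9 @ 63); take 5/39 of E → 19.23. Capacity used 97/97.
Total value = 1103.23

1103.23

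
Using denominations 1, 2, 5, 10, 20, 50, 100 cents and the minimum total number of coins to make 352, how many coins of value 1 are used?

Greedy: take as many of the largest coin as possible, then repeat with the remainder.
352 − 3×100→52 − 1×50→2 − 1×2→0
Count of 1: 0

0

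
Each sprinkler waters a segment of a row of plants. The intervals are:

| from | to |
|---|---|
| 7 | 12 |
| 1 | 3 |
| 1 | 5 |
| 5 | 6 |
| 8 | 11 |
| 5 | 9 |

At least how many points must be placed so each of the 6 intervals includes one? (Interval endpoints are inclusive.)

3

Process intervals by earliest right end; each time one isn't hit yet, stab at its right endpoint.
By right end: [1,3]  [1,5]  [5,6]  [5,9]  [8,11]  [7,12]
[1,3] uncovered → point at 3; [5,6] uncovered → point at 6; [8,11] uncovered → point at 11.
Points: 3, 6, 11 (3 total).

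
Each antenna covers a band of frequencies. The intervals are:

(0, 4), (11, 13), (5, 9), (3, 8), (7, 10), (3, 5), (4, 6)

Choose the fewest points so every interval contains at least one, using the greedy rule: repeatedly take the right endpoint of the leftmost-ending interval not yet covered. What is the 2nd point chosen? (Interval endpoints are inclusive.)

9

Sort by right endpoint; whenever an interval is uncovered, place a point at its right end.
Sorted: [0,4] [3,5] [4,6] [3,8] [5,9] [7,10] [11,13]
{[0,4],[3,5],[4,6],[3,8]} hit by 4; {[5,9],[7,10]} hit by 9; {[11,13]} hit by 13.
Points: 4, 9, 13 (3 total).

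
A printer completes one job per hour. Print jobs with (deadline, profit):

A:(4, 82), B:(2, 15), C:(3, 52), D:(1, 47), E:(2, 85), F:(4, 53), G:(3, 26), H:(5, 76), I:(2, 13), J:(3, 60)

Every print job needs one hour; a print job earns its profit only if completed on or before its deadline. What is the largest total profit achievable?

356

By profit: E(d2,85), A(d4,82), H(d5,76), J(d3,60), F(d4,53), C(d3,52), D(d1,47), G(d3,26), B(d2,15), I(d2,13)
E→slot 2; A→slot 4; H→slot 5; J→slot 3; F→slot 1; C skipped; D skipped; G skipped; B skipped; I skipped.
Profit = 53 + 85 + 60 + 82 + 76 = 356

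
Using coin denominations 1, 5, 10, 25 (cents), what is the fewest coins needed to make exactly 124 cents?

10

124 = 4×25 + 2×10 + 4×1
Total coins = 4 + 2 + 4 = 10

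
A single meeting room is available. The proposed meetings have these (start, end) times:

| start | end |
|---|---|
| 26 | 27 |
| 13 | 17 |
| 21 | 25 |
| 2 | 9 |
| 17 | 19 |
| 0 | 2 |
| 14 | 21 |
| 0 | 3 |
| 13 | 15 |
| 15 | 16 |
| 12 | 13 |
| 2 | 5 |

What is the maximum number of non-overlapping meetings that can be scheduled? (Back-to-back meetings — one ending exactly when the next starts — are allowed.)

Sort by end time and greedily take each interval whose start is ≥ the last chosen end.
Sorted by end: (0,2)  (0,3)  (2,5)  (2,9)  (12,13)  (13,15)  (15,16)  (13,17)  (17,19)  (14,21)  (21,25)  (26,27)
take (0,2); take (2,5); take (12,13); take (13,15); take (15,16); take (17,19); skip (14,21); take (21,25); take (26,27).
Selected 8 meetings.

8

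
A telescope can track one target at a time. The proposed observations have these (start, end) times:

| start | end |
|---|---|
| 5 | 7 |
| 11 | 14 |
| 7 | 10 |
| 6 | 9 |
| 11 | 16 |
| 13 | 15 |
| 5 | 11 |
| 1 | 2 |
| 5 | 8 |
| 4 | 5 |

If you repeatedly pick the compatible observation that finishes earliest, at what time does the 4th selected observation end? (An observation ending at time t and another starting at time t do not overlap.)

10

By end time: (1,2), (4,5), (5,7), (5,8), (6,9), (7,10), (5,11), (11,14), (13,15), (11,16).
Pick (1,2); next start ≥ 2 → (4,5); next start ≥ 5 → (5,7); next start ≥ 7 → (7,10); next start ≥ 10 → (11,14).
Selected: (1,2) (4,5) (5,7) (7,10) (11,14)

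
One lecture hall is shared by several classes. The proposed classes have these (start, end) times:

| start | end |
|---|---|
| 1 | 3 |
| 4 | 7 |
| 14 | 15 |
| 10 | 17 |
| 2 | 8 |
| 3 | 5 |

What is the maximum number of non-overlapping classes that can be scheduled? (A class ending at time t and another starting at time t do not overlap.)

3

By end time: (1,3), (3,5), (4,7), (2,8), (14,15), (10,17).
Pick (1,3); next start ≥ 3 → (3,5); next start ≥ 5 → (14,15).
Selected 3 classes.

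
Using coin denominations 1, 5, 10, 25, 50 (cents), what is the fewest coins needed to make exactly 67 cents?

67 = 1×50 + 1×10 + 1×5 + 2×1
Total coins = 1 + 1 + 1 + 2 = 5

5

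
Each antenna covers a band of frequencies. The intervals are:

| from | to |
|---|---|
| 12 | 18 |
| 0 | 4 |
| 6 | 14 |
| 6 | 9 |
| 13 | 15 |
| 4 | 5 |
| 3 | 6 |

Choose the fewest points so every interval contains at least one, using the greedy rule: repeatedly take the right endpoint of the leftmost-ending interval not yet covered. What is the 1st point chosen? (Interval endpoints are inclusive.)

Process intervals by earliest right end; each time one isn't hit yet, stab at its right endpoint.
Sorted: [0,4] [4,5] [3,6] [6,9] [6,14] [13,15] [12,18]
{[0,4],[4,5],[3,6]} hit by 4; {[6,9],[6,14]} hit by 9; {[13,15],[12,18]} hit by 15.
Points: 4, 9, 15 (3 total).

4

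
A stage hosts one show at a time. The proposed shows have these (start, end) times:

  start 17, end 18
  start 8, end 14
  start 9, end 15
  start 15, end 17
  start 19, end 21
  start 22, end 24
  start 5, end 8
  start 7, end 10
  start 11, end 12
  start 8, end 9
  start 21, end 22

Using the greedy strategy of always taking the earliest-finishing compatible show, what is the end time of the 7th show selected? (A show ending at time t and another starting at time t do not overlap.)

22

By end time: (5,8), (8,9), (7,10), (11,12), (8,14), (9,15), (15,17), (17,18), (19,21), (21,22), (22,24).
Pick (5,8); next start ≥ 8 → (8,9); next start ≥ 9 → (11,12); next start ≥ 12 → (15,17); next start ≥ 17 → (17,18); next start ≥ 18 → (19,21); next start ≥ 21 → (21,22); next start ≥ 22 → (22,24).
Selected: (5,8) (8,9) (11,12) (15,17) (17,18) (19,21) (21,22) (22,24)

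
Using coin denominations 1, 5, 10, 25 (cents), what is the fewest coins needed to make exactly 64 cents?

Greedy: take as many of the largest coin as possible, then repeat with the remainder.
64 = 2×25 + 1×10 + 4×1
Total coins = 2 + 1 + 4 = 7

7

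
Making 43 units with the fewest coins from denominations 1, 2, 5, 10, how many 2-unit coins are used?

43 = 4×10 + 1×2 + 1×1
Count of 2: 1

1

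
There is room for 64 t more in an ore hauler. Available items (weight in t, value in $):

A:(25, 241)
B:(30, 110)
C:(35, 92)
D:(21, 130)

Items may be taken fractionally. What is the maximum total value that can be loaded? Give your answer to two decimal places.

437.00

Greedy by value/weight ratio, highest first.
Ratios (sorted): A 9.64, D 6.19, B 3.67, C 2.63
take A (25 @ 241); take D (21 @ 130); take 18/30 of B → 66.00. Capacity used 64/64.
Total value = 437.00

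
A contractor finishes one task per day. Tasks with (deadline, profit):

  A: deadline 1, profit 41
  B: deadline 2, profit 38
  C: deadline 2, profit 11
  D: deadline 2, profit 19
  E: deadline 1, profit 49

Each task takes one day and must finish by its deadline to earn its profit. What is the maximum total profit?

87

By profit: E(d1,49), A(d1,41), B(d2,38), D(d2,19), C(d2,11)
E→slot 1; A skipped; B→slot 2; D skipped; C skipped.
Profit = 49 + 38 = 87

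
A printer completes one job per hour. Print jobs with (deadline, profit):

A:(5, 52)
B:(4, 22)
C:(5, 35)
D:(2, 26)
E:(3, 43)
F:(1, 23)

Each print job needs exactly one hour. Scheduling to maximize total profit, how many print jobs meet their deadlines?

5

Take jobs in profit order; each goes to the latest open slot no later than its deadline.
Profit order: A=52 E=43 C=35 D=26 F=23 B=22
Assign: A→slot 5, E→slot 3, C→slot 4, D→slot 2, F→slot 1, B skipped.
Slots: [1:F] [2:D] [3:E] [4:C] [5:A]
5 of 6 scheduled.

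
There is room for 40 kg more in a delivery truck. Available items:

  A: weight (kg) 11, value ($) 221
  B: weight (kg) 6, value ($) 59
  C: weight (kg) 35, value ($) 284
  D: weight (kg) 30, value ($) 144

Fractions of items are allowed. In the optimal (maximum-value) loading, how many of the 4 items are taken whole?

2

Sort by value per unit weight and fill in that order.
Ratios (sorted): A 20.09, B 9.83, C 8.11, D 4.80
take A (11 @ 221); take B (6 @ 59); take 23/35 of C → 186.63. Capacity used 40/40.
2 item(s) taken whole; one partial (take 23/35 of C).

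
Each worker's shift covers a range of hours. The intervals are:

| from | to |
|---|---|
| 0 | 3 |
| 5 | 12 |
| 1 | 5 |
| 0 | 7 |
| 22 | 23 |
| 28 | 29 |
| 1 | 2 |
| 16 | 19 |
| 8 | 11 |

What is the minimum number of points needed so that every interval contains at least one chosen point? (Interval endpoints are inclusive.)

5

By right end: [1,2]  [0,3]  [1,5]  [0,7]  [8,11]  [5,12]  [16,19]  [22,23]  [28,29]
[1,2] uncovered → point at 2; [8,11] uncovered → point at 11; [16,19] uncovered → point at 19; [22,23] uncovered → point at 23; [28,29] uncovered → point at 29.
Points: 2, 11, 19, 23, 29 (5 total).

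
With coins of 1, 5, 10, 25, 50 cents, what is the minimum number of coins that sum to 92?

Use the largest denomination that fits, subtract, and repeat.
92 − 1×50→42 − 1×25→17 − 1×10→7 − 1×5→2 − 2×1→0
Total coins = 1 + 1 + 1 + 1 + 2 = 6

6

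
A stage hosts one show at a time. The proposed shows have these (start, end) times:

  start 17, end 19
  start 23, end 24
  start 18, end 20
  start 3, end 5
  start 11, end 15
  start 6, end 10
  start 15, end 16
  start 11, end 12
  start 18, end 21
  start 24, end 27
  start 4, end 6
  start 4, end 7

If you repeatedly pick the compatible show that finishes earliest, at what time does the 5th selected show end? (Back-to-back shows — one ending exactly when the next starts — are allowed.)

19

By end time: (3,5), (4,6), (4,7), (6,10), (11,12), (11,15), (15,16), (17,19), (18,20), (18,21), (23,24), (24,27).
Pick (3,5); next start ≥ 5 → (6,10); next start ≥ 10 → (11,12); next start ≥ 12 → (15,16); next start ≥ 16 → (17,19); next start ≥ 19 → (23,24); next start ≥ 24 → (24,27).
Selected: (3,5) (6,10) (11,12) (15,16) (17,19) (23,24) (24,27)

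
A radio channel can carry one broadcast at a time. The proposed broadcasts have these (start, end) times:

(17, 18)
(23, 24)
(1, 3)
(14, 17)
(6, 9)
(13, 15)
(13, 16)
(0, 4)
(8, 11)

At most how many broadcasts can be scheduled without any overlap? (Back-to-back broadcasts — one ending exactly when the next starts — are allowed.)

5

Sorted by end: (1,3)  (0,4)  (6,9)  (8,11)  (13,15)  (13,16)  (14,17)  (17,18)  (23,24)
take (1,3); skip (0,4); take (6,9); skip (8,11); take (13,15); take (17,18); take (23,24).
Selected 5 broadcasts.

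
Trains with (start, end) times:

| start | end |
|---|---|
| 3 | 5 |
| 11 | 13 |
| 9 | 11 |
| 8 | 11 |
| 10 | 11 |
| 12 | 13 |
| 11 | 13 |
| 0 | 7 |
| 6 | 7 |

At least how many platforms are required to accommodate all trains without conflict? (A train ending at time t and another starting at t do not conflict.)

3

Count concurrent intervals with a sweep; the peak is the room count.
starts: [0, 3, 6, 8, 9, 10, 11, 11, 12]
ends:   [5, 7, 7, 11, 11, 11, 13, 13, 13]
s0→1 s3→2 e5→1 s6→2 e7→1 e7→0 s8→1 s9→2 s10→3  — peak 3.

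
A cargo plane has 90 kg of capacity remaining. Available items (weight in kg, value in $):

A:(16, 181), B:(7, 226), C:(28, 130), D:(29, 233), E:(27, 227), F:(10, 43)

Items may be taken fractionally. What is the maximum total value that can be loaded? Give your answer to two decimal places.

918.07

Sort by value per unit weight and fill in that order.
Ratios (sorted): B 32.29, A 11.31, E 8.41, D 8.03, C 4.64, F 4.30
take B (7 @ 226); take A (16 @ 181); take E (27 @ 227); take D (29 @ 233); take 11/28 of C → 51.07. Capacity used 90/90.
Total value = 918.07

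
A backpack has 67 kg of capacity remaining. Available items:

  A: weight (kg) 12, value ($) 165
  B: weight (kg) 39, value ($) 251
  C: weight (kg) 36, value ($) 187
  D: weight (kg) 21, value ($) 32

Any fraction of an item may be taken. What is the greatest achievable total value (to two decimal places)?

499.11

Greedy by value/weight ratio, highest first.
Order: A (165/12=13.75) > B (251/39=6.44) > C (187/36=5.19) > D (32/21=1.52)
Fill: take A (12 @ 165) → take B (39 @ 251) → take 16/36 of C → 83.11; 67/67 used.
Total value = 499.11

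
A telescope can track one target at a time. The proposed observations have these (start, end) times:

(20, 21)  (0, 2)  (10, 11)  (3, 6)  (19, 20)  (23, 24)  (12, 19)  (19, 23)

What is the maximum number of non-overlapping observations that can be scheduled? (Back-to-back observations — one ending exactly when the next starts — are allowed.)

Greedy by earliest finish: after sorting by end time, pick each interval compatible with the last pick.
By end time: (0,2), (3,6), (10,11), (12,19), (19,20), (20,21), (19,23), (23,24).
Pick (0,2); next start ≥ 2 → (3,6); next start ≥ 6 → (10,11); next start ≥ 11 → (12,19); next start ≥ 19 → (19,20); next start ≥ 20 → (20,21); next start ≥ 21 → (23,24).
Selected 7 observations.

7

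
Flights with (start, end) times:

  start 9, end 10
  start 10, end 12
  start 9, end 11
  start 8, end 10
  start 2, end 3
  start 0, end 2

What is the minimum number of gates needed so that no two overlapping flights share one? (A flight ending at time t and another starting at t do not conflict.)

3

starts: [0, 2, 8, 9, 9, 10]
ends:   [2, 3, 10, 10, 11, 12]
s0→1 e2→0 s2→1 e3→0 s8→1 s9→2 s9→3  — peak 3.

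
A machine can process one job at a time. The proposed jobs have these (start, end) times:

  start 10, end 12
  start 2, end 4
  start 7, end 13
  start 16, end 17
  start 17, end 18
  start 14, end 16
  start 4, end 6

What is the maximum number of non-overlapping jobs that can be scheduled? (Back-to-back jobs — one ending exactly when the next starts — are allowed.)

6

Sort by end time and greedily take each interval whose start is ≥ the last chosen end.
Sorted by end: (2,4)  (4,6)  (10,12)  (7,13)  (14,16)  (16,17)  (17,18)
take (2,4); take (4,6); take (10,12); take (14,16); take (16,17); take (17,18).
Selected 6 jobs.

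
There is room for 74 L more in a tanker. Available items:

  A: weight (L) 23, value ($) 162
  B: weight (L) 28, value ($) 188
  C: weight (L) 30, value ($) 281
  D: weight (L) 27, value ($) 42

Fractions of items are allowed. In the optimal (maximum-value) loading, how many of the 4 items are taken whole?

2

Ratios (sorted): C 9.37, A 7.04, B 6.71, D 1.56
take C (30 @ 281); take A (23 @ 162); take 21/28 of B → 141.00. Capacity used 74/74.
2 item(s) taken whole; one partial (take 21/28 of B).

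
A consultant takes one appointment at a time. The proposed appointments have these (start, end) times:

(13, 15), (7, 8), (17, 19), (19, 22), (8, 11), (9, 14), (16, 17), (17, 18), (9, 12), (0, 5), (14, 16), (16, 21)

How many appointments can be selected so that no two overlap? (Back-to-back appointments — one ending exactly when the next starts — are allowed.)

7

Sort by end time and greedily take each interval whose start is ≥ the last chosen end.
Sorted by end: (0,5)  (7,8)  (8,11)  (9,12)  (9,14)  (13,15)  (14,16)  (16,17)  (17,18)  (17,19)  (16,21)  (19,22)
take (0,5); take (7,8); take (8,11); skip (9,12); skip (9,14); take (13,15); skip (14,16); take (16,17); take (17,18); take (19,22).
Selected 7 appointments.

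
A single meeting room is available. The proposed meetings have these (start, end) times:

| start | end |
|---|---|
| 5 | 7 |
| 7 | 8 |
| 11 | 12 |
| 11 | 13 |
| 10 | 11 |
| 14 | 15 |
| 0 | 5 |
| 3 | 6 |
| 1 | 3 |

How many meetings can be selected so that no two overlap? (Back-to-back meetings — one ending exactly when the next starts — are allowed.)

6

By end time: (1,3), (0,5), (3,6), (5,7), (7,8), (10,11), (11,12), (11,13), (14,15).
Pick (1,3); next start ≥ 3 → (3,6); next start ≥ 6 → (7,8); next start ≥ 8 → (10,11); next start ≥ 11 → (11,12); next start ≥ 12 → (14,15).
Selected 6 meetings.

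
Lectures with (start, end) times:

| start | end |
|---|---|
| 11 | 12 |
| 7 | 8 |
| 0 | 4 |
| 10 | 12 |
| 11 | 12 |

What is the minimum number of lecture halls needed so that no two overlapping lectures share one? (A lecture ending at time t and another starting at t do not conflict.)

3

Count concurrent intervals with a sweep; the peak is the room count.
Events (time:±→running): 0:+→1 4:-→0 7:+→1 8:-→0 10:+→1 11:+→2 11:+→3 … peak 3.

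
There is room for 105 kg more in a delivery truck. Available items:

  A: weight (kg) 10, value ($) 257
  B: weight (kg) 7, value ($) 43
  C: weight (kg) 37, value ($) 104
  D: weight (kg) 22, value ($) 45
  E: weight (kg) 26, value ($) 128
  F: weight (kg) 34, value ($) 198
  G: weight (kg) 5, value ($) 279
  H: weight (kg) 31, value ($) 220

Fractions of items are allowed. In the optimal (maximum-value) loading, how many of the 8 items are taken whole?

Greedy by value/weight ratio, highest first.
Ratios (sorted): G 55.80, A 25.70, H 7.10, B 6.14, F 5.82, E 4.92, C 2.81, D 2.05
take G (5 @ 279); take A (10 @ 257); take H (31 @ 220); take B (7 @ 43); take F (34 @ 198); take 18/26 of E → 88.62. Capacity used 105/105.
5 item(s) taken whole; one partial (take 18/26 of E).

5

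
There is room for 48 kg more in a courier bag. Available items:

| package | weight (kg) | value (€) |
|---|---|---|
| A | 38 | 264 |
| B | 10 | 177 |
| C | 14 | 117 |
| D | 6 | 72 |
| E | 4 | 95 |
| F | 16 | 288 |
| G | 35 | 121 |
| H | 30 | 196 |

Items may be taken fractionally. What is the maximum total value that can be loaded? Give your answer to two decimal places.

732.29

Sort by value per unit weight and fill in that order.
Order: E (95/4=23.75) > F (288/16=18.00) > B (177/10=17.70) > D (72/6=12.00) > C (117/14=8.36) > A (264/38=6.95) > H (196/30=6.53) > G (121/35=3.46)
Fill: take E (4 @ 95) → take F (16 @ 288) → take B (10 @ 177) → take D (6 @ 72) → take 12/14 of C → 100.29; 48/48 used.
Total value = 732.29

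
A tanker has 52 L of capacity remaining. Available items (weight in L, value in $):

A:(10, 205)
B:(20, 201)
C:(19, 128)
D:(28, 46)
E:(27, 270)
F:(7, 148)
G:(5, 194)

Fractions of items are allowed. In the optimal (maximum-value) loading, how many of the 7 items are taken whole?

4

Sort by value per unit weight and fill in that order.
Ratios (sorted): G 38.80, F 21.14, A 20.50, B 10.05, E 10.00, C 6.74, D 1.64
take G (5 @ 194); take F (7 @ 148); take A (10 @ 205); take B (20 @ 201); take 10/27 of E → 100.00. Capacity used 52/52.
4 item(s) taken whole; one partial (take 10/27 of E).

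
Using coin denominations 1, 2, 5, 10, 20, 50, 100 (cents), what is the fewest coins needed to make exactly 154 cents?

4

Greedy: take as many of the largest coin as possible, then repeat with the remainder.
154 = 1×100 + 1×50 + 2×2
Total coins = 1 + 1 + 2 = 4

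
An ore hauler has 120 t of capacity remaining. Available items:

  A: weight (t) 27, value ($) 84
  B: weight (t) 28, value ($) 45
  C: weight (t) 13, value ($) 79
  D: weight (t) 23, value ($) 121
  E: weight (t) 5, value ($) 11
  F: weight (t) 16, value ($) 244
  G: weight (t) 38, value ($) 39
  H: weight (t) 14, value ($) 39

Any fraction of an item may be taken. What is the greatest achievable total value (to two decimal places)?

613.36

Greedy by value/weight ratio, highest first.
Order: F (244/16=15.25) > C (79/13=6.08) > D (121/23=5.26) > A (84/27=3.11) > H (39/14=2.79) > E (11/5=2.20) > B (45/28=1.61) > G (39/38=1.03)
Fill: take F (16 @ 244) → take C (13 @ 79) → take D (23 @ 121) → take A (27 @ 84) → take H (14 @ 39) → take E (5 @ 11) → take 22/28 of B → 35.36; 120/120 used.
Total value = 613.36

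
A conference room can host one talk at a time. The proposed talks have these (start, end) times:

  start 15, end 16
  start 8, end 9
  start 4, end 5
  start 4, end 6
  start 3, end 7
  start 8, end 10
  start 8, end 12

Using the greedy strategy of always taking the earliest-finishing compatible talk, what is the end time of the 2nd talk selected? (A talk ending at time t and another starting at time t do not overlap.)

9

Greedy by earliest finish: after sorting by end time, pick each interval compatible with the last pick.
By end time: (4,5), (4,6), (3,7), (8,9), (8,10), (8,12), (15,16).
Pick (4,5); next start ≥ 5 → (8,9); next start ≥ 9 → (15,16).
Selected: (4,5) (8,9) (15,16)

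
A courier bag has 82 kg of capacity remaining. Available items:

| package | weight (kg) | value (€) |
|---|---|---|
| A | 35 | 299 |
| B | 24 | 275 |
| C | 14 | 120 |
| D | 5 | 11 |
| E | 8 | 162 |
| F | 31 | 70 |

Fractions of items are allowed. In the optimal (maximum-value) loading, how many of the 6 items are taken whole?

4

Sort by value per unit weight and fill in that order.
Order: E (162/8=20.25) > B (275/24=11.46) > C (120/14=8.57) > A (299/35=8.54) > F (70/31=2.26) > D (11/5=2.20)
Fill: take E (8 @ 162) → take B (24 @ 275) → take C (14 @ 120) → take A (35 @ 299) → take 1/31 of F → 2.26; 82/82 used.
4 item(s) taken whole; one partial (take 1/31 of F).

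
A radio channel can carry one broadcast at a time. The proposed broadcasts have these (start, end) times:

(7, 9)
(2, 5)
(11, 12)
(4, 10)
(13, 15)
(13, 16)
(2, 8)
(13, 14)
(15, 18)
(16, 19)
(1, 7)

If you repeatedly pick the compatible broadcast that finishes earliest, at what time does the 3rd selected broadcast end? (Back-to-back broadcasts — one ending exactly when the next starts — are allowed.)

12

Order by finish time; keep every interval that doesn't clash with the previous kept one.
Sorted by end: (2,5)  (1,7)  (2,8)  (7,9)  (4,10)  (11,12)  (13,14)  (13,15)  (13,16)  (15,18)  (16,19)
take (2,5); skip (1,7); take (7,9); take (11,12); take (13,14); skip (13,15); take (15,18).
Selected: (2,5) (7,9) (11,12) (13,14) (15,18)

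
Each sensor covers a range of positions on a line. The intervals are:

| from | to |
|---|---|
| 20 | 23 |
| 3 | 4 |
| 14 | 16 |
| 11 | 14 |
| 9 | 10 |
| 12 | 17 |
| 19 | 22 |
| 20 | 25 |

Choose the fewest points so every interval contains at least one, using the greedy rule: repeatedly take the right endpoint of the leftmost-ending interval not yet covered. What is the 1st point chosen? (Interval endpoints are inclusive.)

4

Sort by right endpoint; whenever an interval is uncovered, place a point at its right end.
Sorted: [3,4] [9,10] [11,14] [14,16] [12,17] [19,22] [20,23] [20,25]
{[3,4]} hit by 4; {[9,10]} hit by 10; {[11,14],[14,16],[12,17]} hit by 14; {[19,22],[20,23],[20,25]} hit by 22.
Points: 4, 10, 14, 22 (4 total).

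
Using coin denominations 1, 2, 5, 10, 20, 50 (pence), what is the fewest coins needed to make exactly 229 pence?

229 = 4×50 + 1×20 + 1×5 + 2×2
Total coins = 4 + 1 + 1 + 2 = 8

8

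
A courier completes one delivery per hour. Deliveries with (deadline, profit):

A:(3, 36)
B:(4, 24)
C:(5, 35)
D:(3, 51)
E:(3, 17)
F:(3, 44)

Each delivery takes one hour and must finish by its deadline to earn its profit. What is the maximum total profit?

190

Sort by profit descending; place each in the latest free slot ≤ its deadline.
By profit: D(d3,51), F(d3,44), A(d3,36), C(d5,35), B(d4,24), E(d3,17)
D→slot 3; F→slot 2; A→slot 1; C→slot 5; B→slot 4; E skipped.
Profit = 36 + 44 + 51 + 24 + 35 = 190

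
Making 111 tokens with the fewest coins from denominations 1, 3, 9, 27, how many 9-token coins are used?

0

111 − 4×27→3 − 1×3→0
Count of 9: 0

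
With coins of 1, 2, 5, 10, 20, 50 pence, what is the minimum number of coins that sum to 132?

132 = 2×50 + 1×20 + 1×10 + 1×2
Total coins = 2 + 1 + 1 + 1 = 5

5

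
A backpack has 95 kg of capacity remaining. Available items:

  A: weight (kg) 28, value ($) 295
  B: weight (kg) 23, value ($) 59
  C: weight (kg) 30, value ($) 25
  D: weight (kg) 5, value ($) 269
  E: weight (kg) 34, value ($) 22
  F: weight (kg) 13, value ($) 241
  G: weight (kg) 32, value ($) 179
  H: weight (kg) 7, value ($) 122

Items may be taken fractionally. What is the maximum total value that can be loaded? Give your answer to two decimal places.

1131.65

Greedy by value/weight ratio, highest first.
Order: D (269/5=53.80) > F (241/13=18.54) > H (122/7=17.43) > A (295/28=10.54) > G (179/32=5.59) > B (59/23=2.57) > C (25/30=0.83) > E (22/34=0.65)
Fill: take D (5 @ 269) → take F (13 @ 241) → take H (7 @ 122) → take A (28 @ 295) → take G (32 @ 179) → take 10/23 of B → 25.65; 95/95 used.
Total value = 1131.65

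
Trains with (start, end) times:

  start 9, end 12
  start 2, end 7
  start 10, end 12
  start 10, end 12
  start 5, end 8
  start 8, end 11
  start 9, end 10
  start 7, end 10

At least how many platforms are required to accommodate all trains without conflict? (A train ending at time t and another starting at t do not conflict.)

4

The answer is the maximum number of intervals overlapping at any instant.
starts: [2, 5, 7, 8, 9, 9, 10, 10]
ends:   [7, 8, 10, 10, 11, 12, 12, 12]
s2→1 s5→2 e7→1 s7→2 e8→1 s8→2 s9→3 s9→4  — peak 4.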